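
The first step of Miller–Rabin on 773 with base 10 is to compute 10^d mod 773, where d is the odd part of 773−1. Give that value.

1

773 − 1 = 772 = 2^2 · 193, so d = 193.
10^1 ≡ 10 (mod 773)
10^2 ≡ 10^2 = 100 ≡ 100 (mod 773)
10^4 ≡ 100^2 = 10000 ≡ 724 (mod 773)
10^8 ≡ 724^2 = 524176 ≡ 82 (mod 773)
10^16 ≡ 82^2 = 6724 ≡ 540 (mod 773)
10^32 ≡ 540^2 = 291600 ≡ 179 (mod 773)
10^64 ≡ 179^2 = 32041 ≡ 348 (mod 773)
10^128 ≡ 348^2 = 121104 ≡ 516 (mod 773)
193 = 128 + 64 + 1 in binary powers of 2.
So 10^193 ≡ 516 · 348 · 10 ≡ 1 (mod 773).
Since 10^d ≡ 1 (mod 773), base 10 does not prove 773 composite.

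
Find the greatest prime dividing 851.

851 = 23 · 37
37 is prime.
So 851 = 23 · 37; the largest prime factor is 37.

37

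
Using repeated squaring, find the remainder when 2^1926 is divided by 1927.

1540

2^1 ≡ 2 (mod 1927)
2^2 ≡ 2^2 = 4 ≡ 4 (mod 1927)
2^4 ≡ 4^2 = 16 ≡ 16 (mod 1927)
2^8 ≡ 16^2 = 256 ≡ 256 (mod 1927)
2^16 ≡ 256^2 = 65536 ≡ 18 (mod 1927)
2^32 ≡ 18^2 = 324 ≡ 324 (mod 1927)
2^64 ≡ 324^2 = 104976 ≡ 918 (mod 1927)
2^128 ≡ 918^2 = 842724 ≡ 625 (mod 1927)
2^256 ≡ 625^2 = 390625 ≡ 1371 (mod 1927)
2^512 ≡ 1371^2 = 1879641 ≡ 816 (mod 1927)
2^1024 ≡ 816^2 = 665856 ≡ 1041 (mod 1927)
1926 = 1024 + 512 + 256 + 128 + 4 + 2 in binary powers of 2.
So 2^1926 ≡ 1041 · 816 · 1371 · 625 · 16 · 4 ≡ 1540 (mod 1927).
Since 1540 ≠ 1, base 2 is a Fermat witness: 1927 is composite.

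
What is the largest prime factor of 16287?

89

16287 = 3 · 5429
5429 = 61 · 89
89 is prime.
So 16287 = 3 · 61 · 89; the largest prime factor is 89.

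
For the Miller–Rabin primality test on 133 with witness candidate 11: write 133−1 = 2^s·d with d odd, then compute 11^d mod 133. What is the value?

133 − 1 = 132 = 2^2 · 33, so d = 33.
11^1 ≡ 11 (mod 133)
11^2 ≡ 11^2 = 121 ≡ 121 (mod 133)
11^4 ≡ 121^2 = 14641 ≡ 11 (mod 133)
11^8 ≡ 11^2 = 121 ≡ 121 (mod 133)
11^16 ≡ 121^2 = 14641 ≡ 11 (mod 133)
11^32 ≡ 11^2 = 121 ≡ 121 (mod 133)
33 = 32 + 1 in binary powers of 2.
So 11^33 ≡ 121 · 11 ≡ 1 (mod 133).
Since 11^d ≡ 1 (mod 133), base 11 does not prove 133 composite.

1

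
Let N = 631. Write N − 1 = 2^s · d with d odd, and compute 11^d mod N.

631 − 1 = 630 = 2^1 · 315, so d = 315.
11^1 ≡ 11 (mod 631)
11^2 ≡ 11^2 = 121 ≡ 121 (mod 631)
11^4 ≡ 121^2 = 14641 ≡ 128 (mod 631)
11^8 ≡ 128^2 = 16384 ≡ 609 (mod 631)
11^16 ≡ 609^2 = 370881 ≡ 484 (mod 631)
11^32 ≡ 484^2 = 234256 ≡ 155 (mod 631)
11^64 ≡ 155^2 = 24025 ≡ 47 (mod 631)
11^128 ≡ 47^2 = 2209 ≡ 316 (mod 631)
11^256 ≡ 316^2 = 99856 ≡ 158 (mod 631)
315 = 256 + 32 + 16 + 8 + 2 + 1 in binary powers of 2.
So 11^315 ≡ 158 · 155 · 484 · 609 · 121 · 11 ≡ 630 (mod 631).
Since 11^d ≡ 630 (mod 631), base 11 does not prove 631 composite.

630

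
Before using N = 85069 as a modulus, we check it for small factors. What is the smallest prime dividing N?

85069 is odd.
Digit sum 28, not divisible by 3.
Ends in 9: not divisible by 5.
7: 85069 = 7·12152 + 5
11: 85069 = 11·7733 + 6
13: 85069 = 13·6543 + 10
17: 85069 = 17·5004 + 1
19: 85069 = 19·4477 + 6
23: 85069 = 23·3698 + 15
29: 85069 = 29·2933 + 12
31: 85069 = 31·2744 + 5
37: 85069 = 37·2299 + 6
41: 85069 = 41·2074 + 35
43: 85069 = 43·1978 + 15
47: 85069 = 47·1809 + 46
53: 85069 = 53·1605 + 4
59: 85069 = 59·1441 + 50
61: 85069 = 61·1394 + 35
67: 85069 = 67·1269 + 46
71: 85069 = 71·1198 + 11
73: 85069 = 73·1165 + 24
79: 85069 = 79·1076 + 65
83: 85069 = 83·1024 + 77
89: 85069 = 89·955 + 74
97: 85069 = 97·877

97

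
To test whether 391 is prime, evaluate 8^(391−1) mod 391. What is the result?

361

8^1 ≡ 8 (mod 391)
8^2 ≡ 8^2 = 64 ≡ 64 (mod 391)
8^4 ≡ 64^2 = 4096 ≡ 186 (mod 391)
8^8 ≡ 186^2 = 34596 ≡ 188 (mod 391)
8^16 ≡ 188^2 = 35344 ≡ 154 (mod 391)
8^32 ≡ 154^2 = 23716 ≡ 256 (mod 391)
8^64 ≡ 256^2 = 65536 ≡ 239 (mod 391)
8^128 ≡ 239^2 = 57121 ≡ 35 (mod 391)
8^256 ≡ 35^2 = 1225 ≡ 52 (mod 391)
390 = 256 + 128 + 4 + 2 in binary powers of 2.
So 8^390 ≡ 52 · 35 · 186 · 64 ≡ 361 (mod 391).
Since 361 ≠ 1, base 8 is a Fermat witness: 391 is composite.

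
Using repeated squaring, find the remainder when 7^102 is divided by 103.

7^1 ≡ 7 (mod 103)
7^2 ≡ 7^2 = 49 ≡ 49 (mod 103)
7^4 ≡ 49^2 = 2401 ≡ 32 (mod 103)
7^8 ≡ 32^2 = 1024 ≡ 97 (mod 103)
7^16 ≡ 97^2 = 9409 ≡ 36 (mod 103)
7^32 ≡ 36^2 = 1296 ≡ 60 (mod 103)
7^64 ≡ 60^2 = 3600 ≡ 98 (mod 103)
102 = 64 + 32 + 4 + 2 in binary powers of 2.
So 7^102 ≡ 98 · 60 · 32 · 49 ≡ 1 (mod 103).
Since the result is 1, base 7 gives no evidence that 103 is composite.

1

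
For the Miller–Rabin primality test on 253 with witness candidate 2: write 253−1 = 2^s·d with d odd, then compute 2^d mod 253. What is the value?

253 − 1 = 252 = 2^2 · 63, so d = 63.
2^1 ≡ 2 (mod 253)
2^2 ≡ 2^2 = 4 ≡ 4 (mod 253)
2^4 ≡ 4^2 = 16 ≡ 16 (mod 253)
2^8 ≡ 16^2 = 256 ≡ 3 (mod 253)
2^16 ≡ 3^2 = 9 ≡ 9 (mod 253)
2^32 ≡ 9^2 = 81 ≡ 81 (mod 253)
63 = 32 + 16 + 8 + 4 + 2 + 1 in binary powers of 2.
So 2^63 ≡ 81 · 9 · 3 · 16 · 4 · 2 ≡ 118 (mod 253).
Squaring chain: 118 → 9; never reaches −1, so base 2 is a Miller–Rabin witness that 253 is composite.

118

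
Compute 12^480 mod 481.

248

12^1 ≡ 12 (mod 481)
12^2 ≡ 12^2 = 144 ≡ 144 (mod 481)
12^4 ≡ 144^2 = 20736 ≡ 53 (mod 481)
12^8 ≡ 53^2 = 2809 ≡ 404 (mod 481)
12^16 ≡ 404^2 = 163216 ≡ 157 (mod 481)
12^32 ≡ 157^2 = 24649 ≡ 118 (mod 481)
12^64 ≡ 118^2 = 13924 ≡ 456 (mod 481)
12^128 ≡ 456^2 = 207936 ≡ 144 (mod 481)
12^256 ≡ 144^2 = 20736 ≡ 53 (mod 481)
480 = 256 + 128 + 64 + 32 in binary powers of 2.
So 12^480 ≡ 53 · 144 · 456 · 118 ≡ 248 (mod 481).
Since 248 ≠ 1, base 12 is a Fermat witness: 481 is composite.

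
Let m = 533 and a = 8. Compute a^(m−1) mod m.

469

8^1 ≡ 8 (mod 533)
8^2 ≡ 8^2 = 64 ≡ 64 (mod 533)
8^4 ≡ 64^2 = 4096 ≡ 365 (mod 533)
8^8 ≡ 365^2 = 133225 ≡ 508 (mod 533)
8^16 ≡ 508^2 = 258064 ≡ 92 (mod 533)
8^32 ≡ 92^2 = 8464 ≡ 469 (mod 533)
8^64 ≡ 469^2 = 219961 ≡ 365 (mod 533)
8^128 ≡ 365^2 = 133225 ≡ 508 (mod 533)
8^256 ≡ 508^2 = 258064 ≡ 92 (mod 533)
8^512 ≡ 92^2 = 8464 ≡ 469 (mod 533)
532 = 512 + 16 + 4 in binary powers of 2.
So 8^532 ≡ 469 · 92 · 365 ≡ 469 (mod 533).
Since 469 ≠ 1, base 8 is a Fermat witness: 533 is composite.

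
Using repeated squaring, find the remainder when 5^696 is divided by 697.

611

5^1 ≡ 5 (mod 697)
5^2 ≡ 5^2 = 25 ≡ 25 (mod 697)
5^4 ≡ 25^2 = 625 ≡ 625 (mod 697)
5^8 ≡ 625^2 = 390625 ≡ 305 (mod 697)
5^16 ≡ 305^2 = 93025 ≡ 324 (mod 697)
5^32 ≡ 324^2 = 104976 ≡ 426 (mod 697)
5^64 ≡ 426^2 = 181476 ≡ 256 (mod 697)
5^128 ≡ 256^2 = 65536 ≡ 18 (mod 697)
5^256 ≡ 18^2 = 324 ≡ 324 (mod 697)
5^512 ≡ 324^2 = 104976 ≡ 426 (mod 697)
696 = 512 + 128 + 32 + 16 + 8 in binary powers of 2.
So 5^696 ≡ 426 · 18 · 426 · 324 · 305 ≡ 611 (mod 697).
Since 611 ≠ 1, base 5 is a Fermat witness: 697 is composite.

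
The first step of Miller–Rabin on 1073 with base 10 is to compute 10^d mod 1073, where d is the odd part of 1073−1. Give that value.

1046

1073 − 1 = 1072 = 2^4 · 67, so d = 67.
10^1 ≡ 10 (mod 1073)
10^2 ≡ 10^2 = 100 ≡ 100 (mod 1073)
10^4 ≡ 100^2 = 10000 ≡ 343 (mod 1073)
10^8 ≡ 343^2 = 117649 ≡ 692 (mod 1073)
10^16 ≡ 692^2 = 478864 ≡ 306 (mod 1073)
10^32 ≡ 306^2 = 93636 ≡ 285 (mod 1073)
10^64 ≡ 285^2 = 81225 ≡ 750 (mod 1073)
67 = 64 + 2 + 1 in binary powers of 2.
So 10^67 ≡ 750 · 100 · 10 ≡ 1046 (mod 1073).
Squaring chain: 1046 → 729 → 306 → 285; never reaches −1, so base 10 is a Miller–Rabin witness that 1073 is composite.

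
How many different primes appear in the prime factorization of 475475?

475475 = 5^2 · 19019
19019 = 7 · 2717
2717 = 11 · 247
247 = 13 · 19
475475 = 5^2 · 7 · 11 · 13 · 19, which has 5 distinct prime factors.

5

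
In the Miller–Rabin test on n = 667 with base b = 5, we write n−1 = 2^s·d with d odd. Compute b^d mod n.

667 − 1 = 666 = 2^1 · 333, so d = 333.
5^1 ≡ 5 (mod 667)
5^2 ≡ 5^2 = 25 ≡ 25 (mod 667)
5^4 ≡ 25^2 = 625 ≡ 625 (mod 667)
5^8 ≡ 625^2 = 390625 ≡ 430 (mod 667)
5^16 ≡ 430^2 = 184900 ≡ 141 (mod 667)
5^32 ≡ 141^2 = 19881 ≡ 538 (mod 667)
5^64 ≡ 538^2 = 289444 ≡ 633 (mod 667)
5^128 ≡ 633^2 = 400689 ≡ 489 (mod 667)
5^256 ≡ 489^2 = 239121 ≡ 335 (mod 667)
333 = 256 + 64 + 8 + 4 + 1 in binary powers of 2.
So 5^333 ≡ 335 · 633 · 430 · 625 · 5 ≡ 332 (mod 667).
Squaring chain: 332; never reaches −1, so base 5 is a Miller–Rabin witness that 667 is composite.

332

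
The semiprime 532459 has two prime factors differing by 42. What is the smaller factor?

709

Since p = q + 42, we have 532459 = q(q + 42), so q² + 42q − 532459 = 0.
Discriminant: 42² + 4·532459 = 1764 + 2129836 = 2131600; √2131600 = 1460.
q = (−42 + 1460)/2 = 709, and p = q + 42 = 751.
Check: 709 · 751 = 532459.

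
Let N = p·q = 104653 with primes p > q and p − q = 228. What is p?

Since p = q + 228, we have 104653 = q(q + 228), so q² + 228q − 104653 = 0.
Discriminant: 228² + 4·104653 = 51984 + 418612 = 470596; √470596 = 686.
q = (−228 + 686)/2 = 229, and p = q + 228 = 457.
Check: 229 · 457 = 104653.

457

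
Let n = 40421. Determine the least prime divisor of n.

83

40421 is odd.
Digit sum 11, not divisible by 3.
Ends in 1: not divisible by 5.
7: 40421 = 7·5774 + 3
11: 40421 = 11·3674 + 7
13: 40421 = 13·3109 + 4
17: 40421 = 17·2377 + 12
19: 40421 = 19·2127 + 8
23: 40421 = 23·1757 + 10
29: 40421 = 29·1393 + 24
31: 40421 = 31·1303 + 28
37: 40421 = 37·1092 + 17
41: 40421 = 41·985 + 36
43: 40421 = 43·940 + 1
47: 40421 = 47·860 + 1
53: 40421 = 53·762 + 35
59: 40421 = 59·685 + 6
61: 40421 = 61·662 + 39
67: 40421 = 67·603 + 20
71: 40421 = 71·569 + 22
73: 40421 = 73·553 + 52
79: 40421 = 79·511 + 52
83: 40421 = 83·487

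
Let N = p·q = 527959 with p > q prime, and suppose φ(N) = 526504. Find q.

φ(n) = (p−1)(q−1) = n − (p+q) + 1, so p + q = 527959 − 526504 + 1 = 1456.
p and q are the roots of t² − 1456t + 527959 = 0.
Discriminant: 1456² − 4·527959 = 2119936 − 2111836 = 8100; √8100 = 90.
q = (1456 − 90)/2 = 683, p = (1456 + 90)/2 = 773.
Check: 683 · 773 = 527959.

683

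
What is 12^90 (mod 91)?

1

12^1 ≡ 12 (mod 91)
12^2 ≡ 12^2 = 144 ≡ 53 (mod 91)
12^4 ≡ 53^2 = 2809 ≡ 79 (mod 91)
12^8 ≡ 79^2 = 6241 ≡ 53 (mod 91)
12^16 ≡ 53^2 = 2809 ≡ 79 (mod 91)
12^32 ≡ 79^2 = 6241 ≡ 53 (mod 91)
12^64 ≡ 53^2 = 2809 ≡ 79 (mod 91)
90 = 64 + 16 + 8 + 2 in binary powers of 2.
So 12^90 ≡ 79 · 79 · 53 · 53 ≡ 1 (mod 91).
Since the result is 1, base 12 gives no evidence that 91 is composite.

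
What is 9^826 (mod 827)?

1

9^1 ≡ 9 (mod 827)
9^2 ≡ 9^2 = 81 ≡ 81 (mod 827)
9^4 ≡ 81^2 = 6561 ≡ 772 (mod 827)
9^8 ≡ 772^2 = 595984 ≡ 544 (mod 827)
9^16 ≡ 544^2 = 295936 ≡ 697 (mod 827)
9^32 ≡ 697^2 = 485809 ≡ 360 (mod 827)
9^64 ≡ 360^2 = 129600 ≡ 588 (mod 827)
9^128 ≡ 588^2 = 345744 ≡ 58 (mod 827)
9^256 ≡ 58^2 = 3364 ≡ 56 (mod 827)
9^512 ≡ 56^2 = 3136 ≡ 655 (mod 827)
826 = 512 + 256 + 32 + 16 + 8 + 2 in binary powers of 2.
So 9^826 ≡ 655 · 56 · 360 · 697 · 544 · 81 ≡ 1 (mod 827).
Since the result is 1, base 9 gives no evidence that 827 is composite.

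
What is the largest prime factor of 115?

115 = 5 · 23
23 is prime.
So 115 = 5 · 23; the largest prime factor is 23.

23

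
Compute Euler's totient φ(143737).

Factor: 143737 = 11 · 73 · 179.
φ(143737) = (11−1) · (73−1) · (179−1) = 10 · 72 · 178 = 128160.

128160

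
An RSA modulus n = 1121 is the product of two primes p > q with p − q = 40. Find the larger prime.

59

Since p = q + 40, we have 1121 = q(q + 40), so q² + 40q − 1121 = 0.
Discriminant: 40² + 4·1121 = 1600 + 4484 = 6084; √6084 = 78.
q = (−40 + 78)/2 = 19, and p = q + 40 = 59.
Check: 19 · 59 = 1121.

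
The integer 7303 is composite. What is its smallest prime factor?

67

7303 is odd.
Digit sum 13, not divisible by 3.
Ends in 3: not divisible by 5.
7: 7303 = 7·1043 + 2
11: 7303 = 11·663 + 10
13: 7303 = 13·561 + 10
17: 7303 = 17·429 + 10
19: 7303 = 19·384 + 7
23: 7303 = 23·317 + 12
29: 7303 = 29·251 + 24
31: 7303 = 31·235 + 18
37: 7303 = 37·197 + 14
41: 7303 = 41·178 + 5
43: 7303 = 43·169 + 36
47: 7303 = 47·155 + 18
53: 7303 = 53·137 + 42
59: 7303 = 59·123 + 46
61: 7303 = 61·119 + 44
67: 7303 = 67·109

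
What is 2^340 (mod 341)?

2^1 ≡ 2 (mod 341)
2^2 ≡ 2^2 = 4 ≡ 4 (mod 341)
2^4 ≡ 4^2 = 16 ≡ 16 (mod 341)
2^8 ≡ 16^2 = 256 ≡ 256 (mod 341)
2^16 ≡ 256^2 = 65536 ≡ 64 (mod 341)
2^32 ≡ 64^2 = 4096 ≡ 4 (mod 341)
2^64 ≡ 4^2 = 16 ≡ 16 (mod 341)
2^128 ≡ 16^2 = 256 ≡ 256 (mod 341)
2^256 ≡ 256^2 = 65536 ≡ 64 (mod 341)
340 = 256 + 64 + 16 + 4 in binary powers of 2.
So 2^340 ≡ 64 · 16 · 64 · 16 ≡ 1 (mod 341).
Since the result is 1, base 2 gives no evidence that 341 is composite.

1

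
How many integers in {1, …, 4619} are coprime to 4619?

4440

Factor: 4619 = 31 · 149.
φ(4619) = (31−1) · (149−1) = 30 · 148 = 4440.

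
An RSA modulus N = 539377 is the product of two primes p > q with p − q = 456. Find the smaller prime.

Since p = q + 456, we have 539377 = q(q + 456), so q² + 456q − 539377 = 0.
Discriminant: 456² + 4·539377 = 207936 + 2157508 = 2365444; √2365444 = 1538.
q = (−456 + 1538)/2 = 541, and p = q + 456 = 997.
Check: 541 · 997 = 539377.

541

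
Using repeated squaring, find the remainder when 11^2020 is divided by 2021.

11^1 ≡ 11 (mod 2021)
11^2 ≡ 11^2 = 121 ≡ 121 (mod 2021)
11^4 ≡ 121^2 = 14641 ≡ 494 (mod 2021)
11^8 ≡ 494^2 = 244036 ≡ 1516 (mod 2021)
11^16 ≡ 1516^2 = 2298256 ≡ 379 (mod 2021)
11^32 ≡ 379^2 = 143641 ≡ 150 (mod 2021)
11^64 ≡ 150^2 = 22500 ≡ 269 (mod 2021)
11^128 ≡ 269^2 = 72361 ≡ 1626 (mod 2021)
11^256 ≡ 1626^2 = 2643876 ≡ 408 (mod 2021)
11^512 ≡ 408^2 = 166464 ≡ 742 (mod 2021)
11^1024 ≡ 742^2 = 550564 ≡ 852 (mod 2021)
2020 = 1024 + 512 + 256 + 128 + 64 + 32 + 4 in binary powers of 2.
So 11^2020 ≡ 852 · 742 · 408 · 1626 · 269 · 150 · 494 ≡ 1741 (mod 2021).
Since 1741 ≠ 1, base 11 is a Fermat witness: 2021 is composite.

1741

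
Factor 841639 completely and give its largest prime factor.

43

841639 = 23 · 36593
36593 = 23 · 1591
1591 = 37 · 43
43 is prime.
So 841639 = 23^2 · 37 · 43; the largest prime factor is 43.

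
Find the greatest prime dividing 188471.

188471 = 29 · 6499
6499 = 67 · 97
97 is prime.
So 188471 = 29 · 67 · 97; the largest prime factor is 97.

97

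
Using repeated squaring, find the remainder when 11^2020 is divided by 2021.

11^1 ≡ 11 (mod 2021)
11^2 ≡ 11^2 = 121 ≡ 121 (mod 2021)
11^4 ≡ 121^2 = 14641 ≡ 494 (mod 2021)
11^8 ≡ 494^2 = 244036 ≡ 1516 (mod 2021)
11^16 ≡ 1516^2 = 2298256 ≡ 379 (mod 2021)
11^32 ≡ 379^2 = 143641 ≡ 150 (mod 2021)
11^64 ≡ 150^2 = 22500 ≡ 269 (mod 2021)
11^128 ≡ 269^2 = 72361 ≡ 1626 (mod 2021)
11^256 ≡ 1626^2 = 2643876 ≡ 408 (mod 2021)
11^512 ≡ 408^2 = 166464 ≡ 742 (mod 2021)
11^1024 ≡ 742^2 = 550564 ≡ 852 (mod 2021)
2020 = 1024 + 512 + 256 + 128 + 64 + 32 + 4 in binary powers of 2.
So 11^2020 ≡ 852 · 742 · 408 · 1626 · 269 · 150 · 494 ≡ 1741 (mod 2021).
Since 1741 ≠ 1, base 11 is a Fermat witness: 2021 is composite.

1741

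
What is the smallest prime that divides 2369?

23

2369 is odd.
Digit sum 20, not divisible by 3.
Ends in 9: not divisible by 5.
7: 2369 = 7·338 + 3
11: 2369 = 11·215 + 4
13: 2369 = 13·182 + 3
17: 2369 = 17·139 + 6
19: 2369 = 19·124 + 13
23: 2369 = 23·103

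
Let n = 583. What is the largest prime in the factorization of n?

583 = 11 · 53
53 is prime.
So 583 = 11 · 53; the largest prime factor is 53.

53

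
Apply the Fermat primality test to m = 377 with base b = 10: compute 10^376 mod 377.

10^1 ≡ 10 (mod 377)
10^2 ≡ 10^2 = 100 ≡ 100 (mod 377)
10^4 ≡ 100^2 = 10000 ≡ 198 (mod 377)
10^8 ≡ 198^2 = 39204 ≡ 373 (mod 377)
10^16 ≡ 373^2 = 139129 ≡ 16 (mod 377)
10^32 ≡ 16^2 = 256 ≡ 256 (mod 377)
10^64 ≡ 256^2 = 65536 ≡ 315 (mod 377)
10^128 ≡ 315^2 = 99225 ≡ 74 (mod 377)
10^256 ≡ 74^2 = 5476 ≡ 198 (mod 377)
376 = 256 + 64 + 32 + 16 + 8 in binary powers of 2.
So 10^376 ≡ 198 · 315 · 256 · 16 · 373 ≡ 107 (mod 377).
Since 107 ≠ 1, base 10 is a Fermat witness: 377 is composite.

107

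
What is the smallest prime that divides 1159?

1159 is odd.
Digit sum 16, not divisible by 3.
Ends in 9: not divisible by 5.
7: 1159 = 7·165 + 4
11: 1159 = 11·105 + 4
13: 1159 = 13·89 + 2
17: 1159 = 17·68 + 3
19: 1159 = 19·61

19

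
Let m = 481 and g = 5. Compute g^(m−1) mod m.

5^1 ≡ 5 (mod 481)
5^2 ≡ 5^2 = 25 ≡ 25 (mod 481)
5^4 ≡ 25^2 = 625 ≡ 144 (mod 481)
5^8 ≡ 144^2 = 20736 ≡ 53 (mod 481)
5^16 ≡ 53^2 = 2809 ≡ 404 (mod 481)
5^32 ≡ 404^2 = 163216 ≡ 157 (mod 481)
5^64 ≡ 157^2 = 24649 ≡ 118 (mod 481)
5^128 ≡ 118^2 = 13924 ≡ 456 (mod 481)
5^256 ≡ 456^2 = 207936 ≡ 144 (mod 481)
480 = 256 + 128 + 64 + 32 in binary powers of 2.
So 5^480 ≡ 144 · 456 · 118 · 157 ≡ 417 (mod 481).
Since 417 ≠ 1, base 5 is a Fermat witness: 481 is composite.

417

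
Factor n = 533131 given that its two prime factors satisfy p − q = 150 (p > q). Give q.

Since p = q + 150, we have 533131 = q(q + 150), so q² + 150q − 533131 = 0.
Discriminant: 150² + 4·533131 = 22500 + 2132524 = 2155024; √2155024 = 1468.
q = (−150 + 1468)/2 = 659, and p = q + 150 = 809.
Check: 659 · 809 = 533131.

659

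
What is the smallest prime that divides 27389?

27389 is odd.
Digit sum 29, not divisible by 3.
Ends in 9: not divisible by 5.
7: 27389 = 7·3912 + 5
11: 27389 = 11·2489 + 10
13: 27389 = 13·2106 + 11
17: 27389 = 17·1611 + 2
19: 27389 = 19·1441 + 10
23: 27389 = 23·1190 + 19
29: 27389 = 29·944 + 13
31: 27389 = 31·883 + 16
37: 27389 = 37·740 + 9
41: 27389 = 41·668 + 1
43: 27389 = 43·636 + 41
47: 27389 = 47·582 + 35
53: 27389 = 53·516 + 41
59: 27389 = 59·464 + 13
61: 27389 = 61·449

61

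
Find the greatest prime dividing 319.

29

319 = 11 · 29
29 is prime.
So 319 = 11 · 29; the largest prime factor is 29.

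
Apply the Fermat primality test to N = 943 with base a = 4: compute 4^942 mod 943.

836

4^1 ≡ 4 (mod 943)
4^2 ≡ 4^2 = 16 ≡ 16 (mod 943)
4^4 ≡ 16^2 = 256 ≡ 256 (mod 943)
4^8 ≡ 256^2 = 65536 ≡ 469 (mod 943)
4^16 ≡ 469^2 = 219961 ≡ 242 (mod 943)
4^32 ≡ 242^2 = 58564 ≡ 98 (mod 943)
4^64 ≡ 98^2 = 9604 ≡ 174 (mod 943)
4^128 ≡ 174^2 = 30276 ≡ 100 (mod 943)
4^256 ≡ 100^2 = 10000 ≡ 570 (mod 943)
4^512 ≡ 570^2 = 324900 ≡ 508 (mod 943)
942 = 512 + 256 + 128 + 32 + 8 + 4 + 2 in binary powers of 2.
So 4^942 ≡ 508 · 570 · 100 · 98 · 469 · 256 · 16 ≡ 836 (mod 943).
Since 836 ≠ 1, base 4 is a Fermat witness: 943 is composite.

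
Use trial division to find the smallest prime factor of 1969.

11

1969 is odd.
Digit sum 25, not divisible by 3.
Ends in 9: not divisible by 5.
7: 1969 = 7·281 + 2
11: 1969 = 11·179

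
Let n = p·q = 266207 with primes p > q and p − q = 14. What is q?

509

Since p = q + 14, we have 266207 = q(q + 14), so q² + 14q − 266207 = 0.
Discriminant: 14² + 4·266207 = 196 + 1064828 = 1065024; √1065024 = 1032.
q = (−14 + 1032)/2 = 509, and p = q + 14 = 523.
Check: 509 · 523 = 266207.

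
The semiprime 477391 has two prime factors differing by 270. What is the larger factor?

Since p = q + 270, we have 477391 = q(q + 270), so q² + 270q − 477391 = 0.
Discriminant: 270² + 4·477391 = 72900 + 1909564 = 1982464; √1982464 = 1408.
q = (−270 + 1408)/2 = 569, and p = q + 270 = 839.
Check: 569 · 839 = 477391.

839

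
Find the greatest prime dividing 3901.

83

3901 = 47 · 83
83 is prime.
So 3901 = 47 · 83; the largest prime factor is 83.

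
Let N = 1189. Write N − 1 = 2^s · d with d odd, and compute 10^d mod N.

305

1189 − 1 = 1188 = 2^2 · 297, so d = 297.
10^1 ≡ 10 (mod 1189)
10^2 ≡ 10^2 = 100 ≡ 100 (mod 1189)
10^4 ≡ 100^2 = 10000 ≡ 488 (mod 1189)
10^8 ≡ 488^2 = 238144 ≡ 344 (mod 1189)
10^16 ≡ 344^2 = 118336 ≡ 625 (mod 1189)
10^32 ≡ 625^2 = 390625 ≡ 633 (mod 1189)
10^64 ≡ 633^2 = 400689 ≡ 1185 (mod 1189)
10^128 ≡ 1185^2 = 1404225 ≡ 16 (mod 1189)
10^256 ≡ 16^2 = 256 ≡ 256 (mod 1189)
297 = 256 + 32 + 8 + 1 in binary powers of 2.
So 10^297 ≡ 256 · 633 · 344 · 10 ≡ 305 (mod 1189).
Squaring chain: 305 → 283; never reaches −1, so base 10 is a Miller–Rabin witness that 1189 is composite.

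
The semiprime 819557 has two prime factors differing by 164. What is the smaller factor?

Since p = q + 164, we have 819557 = q(q + 164), so q² + 164q − 819557 = 0.
Discriminant: 164² + 4·819557 = 26896 + 3278228 = 3305124; √3305124 = 1818.
q = (−164 + 1818)/2 = 827, and p = q + 164 = 991.
Check: 827 · 991 = 819557.

827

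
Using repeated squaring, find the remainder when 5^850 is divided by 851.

818

5^1 ≡ 5 (mod 851)
5^2 ≡ 5^2 = 25 ≡ 25 (mod 851)
5^4 ≡ 25^2 = 625 ≡ 625 (mod 851)
5^8 ≡ 625^2 = 390625 ≡ 16 (mod 851)
5^16 ≡ 16^2 = 256 ≡ 256 (mod 851)
5^32 ≡ 256^2 = 65536 ≡ 9 (mod 851)
5^64 ≡ 9^2 = 81 ≡ 81 (mod 851)
5^128 ≡ 81^2 = 6561 ≡ 604 (mod 851)
5^256 ≡ 604^2 = 364816 ≡ 588 (mod 851)
5^512 ≡ 588^2 = 345744 ≡ 238 (mod 851)
850 = 512 + 256 + 64 + 16 + 2 in binary powers of 2.
So 5^850 ≡ 238 · 588 · 81 · 256 · 25 ≡ 818 (mod 851).
Since 818 ≠ 1, base 5 is a Fermat witness: 851 is composite.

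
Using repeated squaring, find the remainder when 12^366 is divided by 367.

12^1 ≡ 12 (mod 367)
12^2 ≡ 12^2 = 144 ≡ 144 (mod 367)
12^4 ≡ 144^2 = 20736 ≡ 184 (mod 367)
12^8 ≡ 184^2 = 33856 ≡ 92 (mod 367)
12^16 ≡ 92^2 = 8464 ≡ 23 (mod 367)
12^32 ≡ 23^2 = 529 ≡ 162 (mod 367)
12^64 ≡ 162^2 = 26244 ≡ 187 (mod 367)
12^128 ≡ 187^2 = 34969 ≡ 104 (mod 367)
12^256 ≡ 104^2 = 10816 ≡ 173 (mod 367)
366 = 256 + 64 + 32 + 8 + 4 + 2 in binary powers of 2.
So 12^366 ≡ 173 · 187 · 162 · 92 · 184 · 144 ≡ 1 (mod 367).
Since the result is 1, base 12 gives no evidence that 367 is composite.

1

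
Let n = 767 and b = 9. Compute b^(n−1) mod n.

9^1 ≡ 9 (mod 767)
9^2 ≡ 9^2 = 81 ≡ 81 (mod 767)
9^4 ≡ 81^2 = 6561 ≡ 425 (mod 767)
9^8 ≡ 425^2 = 180625 ≡ 380 (mod 767)
9^16 ≡ 380^2 = 144400 ≡ 204 (mod 767)
9^32 ≡ 204^2 = 41616 ≡ 198 (mod 767)
9^64 ≡ 198^2 = 39204 ≡ 87 (mod 767)
9^128 ≡ 87^2 = 7569 ≡ 666 (mod 767)
9^256 ≡ 666^2 = 443556 ≡ 230 (mod 767)
9^512 ≡ 230^2 = 52900 ≡ 744 (mod 767)
766 = 512 + 128 + 64 + 32 + 16 + 8 + 4 + 2 in binary powers of 2.
So 9^766 ≡ 744 · 666 · 87 · 198 · 204 · 380 · 425 · 81 ≡ 607 (mod 767).
Since 607 ≠ 1, base 9 is a Fermat witness: 767 is composite.

607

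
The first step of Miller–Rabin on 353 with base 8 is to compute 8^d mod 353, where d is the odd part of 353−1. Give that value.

116

353 − 1 = 352 = 2^5 · 11, so d = 11.
8^1 ≡ 8 (mod 353)
8^2 ≡ 8^2 = 64 ≡ 64 (mod 353)
8^4 ≡ 64^2 = 4096 ≡ 213 (mod 353)
8^8 ≡ 213^2 = 45369 ≡ 185 (mod 353)
11 = 8 + 2 + 1 in binary powers of 2.
So 8^11 ≡ 185 · 64 · 8 ≡ 116 (mod 353).
Squaring chain: 116 → 42 → 352 → 1 → 1; reaches −1, so base 8 does not prove 353 composite.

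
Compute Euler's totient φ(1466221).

Factor: 1466221 = 71 · 107 · 193.
φ(1466221) = (71−1) · (107−1) · (193−1) = 70 · 106 · 192 = 1424640.

1424640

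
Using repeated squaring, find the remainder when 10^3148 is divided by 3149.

10^1 ≡ 10 (mod 3149)
10^2 ≡ 10^2 = 100 ≡ 100 (mod 3149)
10^4 ≡ 100^2 = 10000 ≡ 553 (mod 3149)
10^8 ≡ 553^2 = 305809 ≡ 356 (mod 3149)
10^16 ≡ 356^2 = 126736 ≡ 776 (mod 3149)
10^32 ≡ 776^2 = 602176 ≡ 717 (mod 3149)
10^64 ≡ 717^2 = 514089 ≡ 802 (mod 3149)
10^128 ≡ 802^2 = 643204 ≡ 808 (mod 3149)
10^256 ≡ 808^2 = 652864 ≡ 1021 (mod 3149)
10^512 ≡ 1021^2 = 1042441 ≡ 122 (mod 3149)
10^1024 ≡ 122^2 = 14884 ≡ 2288 (mod 3149)
10^2048 ≡ 2288^2 = 5234944 ≡ 1306 (mod 3149)
3148 = 2048 + 1024 + 64 + 8 + 4 in binary powers of 2.
So 10^3148 ≡ 1306 · 2288 · 802 · 356 · 553 ≡ 488 (mod 3149).
Since 488 ≠ 1, base 10 is a Fermat witness: 3149 is composite.

488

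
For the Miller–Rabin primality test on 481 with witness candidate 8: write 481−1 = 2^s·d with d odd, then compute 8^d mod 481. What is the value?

31

481 − 1 = 480 = 2^5 · 15, so d = 15.
8^1 ≡ 8 (mod 481)
8^2 ≡ 8^2 = 64 ≡ 64 (mod 481)
8^4 ≡ 64^2 = 4096 ≡ 248 (mod 481)
8^8 ≡ 248^2 = 61504 ≡ 417 (mod 481)
15 = 8 + 4 + 2 + 1 in binary powers of 2.
So 8^15 ≡ 417 · 248 · 64 · 8 ≡ 31 (mod 481).
Squaring chain: 31 → 480 → 1 → 1 → 1; reaches −1, so base 8 does not prove 481 composite.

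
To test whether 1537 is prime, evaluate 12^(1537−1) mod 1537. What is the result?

12^1 ≡ 12 (mod 1537)
12^2 ≡ 12^2 = 144 ≡ 144 (mod 1537)
12^4 ≡ 144^2 = 20736 ≡ 755 (mod 1537)
12^8 ≡ 755^2 = 570025 ≡ 1335 (mod 1537)
12^16 ≡ 1335^2 = 1782225 ≡ 842 (mod 1537)
12^32 ≡ 842^2 = 708964 ≡ 407 (mod 1537)
12^64 ≡ 407^2 = 165649 ≡ 1190 (mod 1537)
12^128 ≡ 1190^2 = 1416100 ≡ 523 (mod 1537)
12^256 ≡ 523^2 = 273529 ≡ 1480 (mod 1537)
12^512 ≡ 1480^2 = 2190400 ≡ 175 (mod 1537)
12^1024 ≡ 175^2 = 30625 ≡ 1422 (mod 1537)
1536 = 1024 + 512 in binary powers of 2.
So 12^1536 ≡ 1422 · 175 ≡ 1393 (mod 1537).
Since 1393 ≠ 1, base 12 is a Fermat witness: 1537 is composite.

1393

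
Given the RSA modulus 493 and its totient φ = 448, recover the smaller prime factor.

17

φ(n) = (p−1)(q−1) = n − (p+q) + 1, so p + q = 493 − 448 + 1 = 46.
p and q are the roots of t² − 46t + 493 = 0.
Discriminant: 46² − 4·493 = 2116 − 1972 = 144; √144 = 12.
q = (46 − 12)/2 = 17, p = (46 + 12)/2 = 29.
Check: 17 · 29 = 493.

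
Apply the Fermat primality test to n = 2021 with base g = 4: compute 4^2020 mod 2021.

4^1 ≡ 4 (mod 2021)
4^2 ≡ 4^2 = 16 ≡ 16 (mod 2021)
4^4 ≡ 16^2 = 256 ≡ 256 (mod 2021)
4^8 ≡ 256^2 = 65536 ≡ 864 (mod 2021)
4^16 ≡ 864^2 = 746496 ≡ 747 (mod 2021)
4^32 ≡ 747^2 = 558009 ≡ 213 (mod 2021)
4^64 ≡ 213^2 = 45369 ≡ 907 (mod 2021)
4^128 ≡ 907^2 = 822649 ≡ 102 (mod 2021)
4^256 ≡ 102^2 = 10404 ≡ 299 (mod 2021)
4^512 ≡ 299^2 = 89401 ≡ 477 (mod 2021)
4^1024 ≡ 477^2 = 227529 ≡ 1177 (mod 2021)
2020 = 1024 + 512 + 256 + 128 + 64 + 32 + 4 in binary powers of 2.
So 4^2020 ≡ 1177 · 477 · 299 · 102 · 907 · 213 · 256 ≡ 385 (mod 2021).
Since 385 ≠ 1, base 4 is a Fermat witness: 2021 is composite.

385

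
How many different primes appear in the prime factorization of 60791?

60791 = 31 · 1961
1961 = 37 · 53
60791 = 31 · 37 · 53, which has 3 distinct prime factors.

3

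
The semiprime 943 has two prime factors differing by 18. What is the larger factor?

41

Since p = q + 18, we have 943 = q(q + 18), so q² + 18q − 943 = 0.
Discriminant: 18² + 4·943 = 324 + 3772 = 4096; √4096 = 64.
q = (−18 + 64)/2 = 23, and p = q + 18 = 41.
Check: 23 · 41 = 943.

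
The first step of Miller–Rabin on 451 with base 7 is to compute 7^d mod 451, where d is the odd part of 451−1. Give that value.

208

451 − 1 = 450 = 2^1 · 225, so d = 225.
7^1 ≡ 7 (mod 451)
7^2 ≡ 7^2 = 49 ≡ 49 (mod 451)
7^4 ≡ 49^2 = 2401 ≡ 146 (mod 451)
7^8 ≡ 146^2 = 21316 ≡ 119 (mod 451)
7^16 ≡ 119^2 = 14161 ≡ 180 (mod 451)
7^32 ≡ 180^2 = 32400 ≡ 379 (mod 451)
7^64 ≡ 379^2 = 143641 ≡ 223 (mod 451)
7^128 ≡ 223^2 = 49729 ≡ 119 (mod 451)
225 = 128 + 64 + 32 + 1 in binary powers of 2.
So 7^225 ≡ 119 · 223 · 379 · 7 ≡ 208 (mod 451).
Squaring chain: 208; never reaches −1, so base 7 is a Miller–Rabin witness that 451 is composite.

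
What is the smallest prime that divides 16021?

37

16021 is odd.
Digit sum 10, not divisible by 3.
Ends in 1: not divisible by 5.
7: 16021 = 7·2288 + 5
11: 16021 = 11·1456 + 5
13: 16021 = 13·1232 + 5
17: 16021 = 17·942 + 7
19: 16021 = 19·843 + 4
23: 16021 = 23·696 + 13
29: 16021 = 29·552 + 13
31: 16021 = 31·516 + 25
37: 16021 = 37·433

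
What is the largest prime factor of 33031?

67

33031 = 17 · 1943
1943 = 29 · 67
67 is prime.
So 33031 = 17 · 29 · 67; the largest prime factor is 67.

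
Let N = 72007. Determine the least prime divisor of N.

72007 is odd.
Digit sum 16, not divisible by 3.
Ends in 7: not divisible by 5.
7: 72007 = 7·10286 + 5
11: 72007 = 11·6546 + 1
13: 72007 = 13·5539

13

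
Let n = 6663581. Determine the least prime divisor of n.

6663581 is odd.
Digit sum 35, not divisible by 3.
Ends in 1: not divisible by 5.
7: 6663581 = 7·951940 + 1
11: 6663581 = 11·605780 + 1
13: 6663581 = 13·512583 + 2
17: 6663581 = 17·391975 + 6
19: 6663581 = 19·350714 + 15
23: 6663581 = 23·289720 + 21
29: 6663581 = 29·229778 + 19
31: 6663581 = 31·214954 + 7
37: 6663581 = 37·180096 + 29
41: 6663581 = 41·162526 + 15
43: 6663581 = 43·154967

43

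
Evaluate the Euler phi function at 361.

Factor: 361 = 19^2.
φ(361) = 19^1·(19−1) = 342.

342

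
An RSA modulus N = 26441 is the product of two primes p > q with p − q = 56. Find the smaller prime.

Since p = q + 56, we have 26441 = q(q + 56), so q² + 56q − 26441 = 0.
Discriminant: 56² + 4·26441 = 3136 + 105764 = 108900; √108900 = 330.
q = (−56 + 330)/2 = 137, and p = q + 56 = 193.
Check: 137 · 193 = 26441.

137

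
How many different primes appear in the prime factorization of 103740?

6

103740 = 2^2 · 25935
25935 = 3 · 8645
8645 = 5 · 1729
1729 = 7 · 247
247 = 13 · 19
103740 = 2^2 · 3 · 5 · 7 · 13 · 19, which has 6 distinct prime factors.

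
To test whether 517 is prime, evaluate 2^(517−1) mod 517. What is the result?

2^1 ≡ 2 (mod 517)
2^2 ≡ 2^2 = 4 ≡ 4 (mod 517)
2^4 ≡ 4^2 = 16 ≡ 16 (mod 517)
2^8 ≡ 16^2 = 256 ≡ 256 (mod 517)
2^16 ≡ 256^2 = 65536 ≡ 394 (mod 517)
2^32 ≡ 394^2 = 155236 ≡ 136 (mod 517)
2^64 ≡ 136^2 = 18496 ≡ 401 (mod 517)
2^128 ≡ 401^2 = 160801 ≡ 14 (mod 517)
2^256 ≡ 14^2 = 196 ≡ 196 (mod 517)
2^512 ≡ 196^2 = 38416 ≡ 158 (mod 517)
516 = 512 + 4 in binary powers of 2.
So 2^516 ≡ 158 · 16 ≡ 460 (mod 517).
Since 460 ≠ 1, base 2 is a Fermat witness: 517 is composite.

460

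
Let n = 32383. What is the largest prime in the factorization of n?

32383 = 13 · 2491
2491 = 47 · 53
53 is prime.
So 32383 = 13 · 47 · 53; the largest prime factor is 53.

53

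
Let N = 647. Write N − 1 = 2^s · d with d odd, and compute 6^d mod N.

647 − 1 = 646 = 2^1 · 323, so d = 323.
6^1 ≡ 6 (mod 647)
6^2 ≡ 6^2 = 36 ≡ 36 (mod 647)
6^4 ≡ 36^2 = 1296 ≡ 2 (mod 647)
6^8 ≡ 2^2 = 4 ≡ 4 (mod 647)
6^16 ≡ 4^2 = 16 ≡ 16 (mod 647)
6^32 ≡ 16^2 = 256 ≡ 256 (mod 647)
6^64 ≡ 256^2 = 65536 ≡ 189 (mod 647)
6^128 ≡ 189^2 = 35721 ≡ 136 (mod 647)
6^256 ≡ 136^2 = 18496 ≡ 380 (mod 647)
323 = 256 + 64 + 2 + 1 in binary powers of 2.
So 6^323 ≡ 380 · 189 · 36 · 6 ≡ 1 (mod 647).
Since 6^d ≡ 1 (mod 647), base 6 does not prove 647 composite.

1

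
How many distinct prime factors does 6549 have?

6549 = 3 · 2183
2183 = 37 · 59
6549 = 3 · 37 · 59, which has 3 distinct prime factors.

3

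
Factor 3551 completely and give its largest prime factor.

67

3551 = 53 · 67
67 is prime.
So 3551 = 53 · 67; the largest prime factor is 67.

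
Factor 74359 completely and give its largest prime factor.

61

74359 = 23 · 3233
3233 = 53 · 61
61 is prime.
So 74359 = 23 · 53 · 61; the largest prime factor is 61.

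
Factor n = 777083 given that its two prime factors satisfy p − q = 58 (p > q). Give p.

Since p = q + 58, we have 777083 = q(q + 58), so q² + 58q − 777083 = 0.
Discriminant: 58² + 4·777083 = 3364 + 3108332 = 3111696; √3111696 = 1764.
q = (−58 + 1764)/2 = 853, and p = q + 58 = 911.
Check: 853 · 911 = 777083.

911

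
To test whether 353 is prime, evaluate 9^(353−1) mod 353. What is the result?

1

9^1 ≡ 9 (mod 353)
9^2 ≡ 9^2 = 81 ≡ 81 (mod 353)
9^4 ≡ 81^2 = 6561 ≡ 207 (mod 353)
9^8 ≡ 207^2 = 42849 ≡ 136 (mod 353)
9^16 ≡ 136^2 = 18496 ≡ 140 (mod 353)
9^32 ≡ 140^2 = 19600 ≡ 185 (mod 353)
9^64 ≡ 185^2 = 34225 ≡ 337 (mod 353)
9^128 ≡ 337^2 = 113569 ≡ 256 (mod 353)
9^256 ≡ 256^2 = 65536 ≡ 231 (mod 353)
352 = 256 + 64 + 32 in binary powers of 2.
So 9^352 ≡ 231 · 337 · 185 ≡ 1 (mod 353).
Since the result is 1, base 9 gives no evidence that 353 is composite.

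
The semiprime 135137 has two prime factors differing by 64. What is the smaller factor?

Since p = q + 64, we have 135137 = q(q + 64), so q² + 64q − 135137 = 0.
Discriminant: 64² + 4·135137 = 4096 + 540548 = 544644; √544644 = 738.
q = (−64 + 738)/2 = 337, and p = q + 64 = 401.
Check: 337 · 401 = 135137.

337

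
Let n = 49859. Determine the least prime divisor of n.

73

49859 is odd.
Digit sum 35, not divisible by 3.
Ends in 9: not divisible by 5.
7: 49859 = 7·7122 + 5
11: 49859 = 11·4532 + 7
13: 49859 = 13·3835 + 4
17: 49859 = 17·2932 + 15
19: 49859 = 19·2624 + 3
23: 49859 = 23·2167 + 18
29: 49859 = 29·1719 + 8
31: 49859 = 31·1608 + 11
37: 49859 = 37·1347 + 20
41: 49859 = 41·1216 + 3
43: 49859 = 43·1159 + 22
47: 49859 = 47·1060 + 39
53: 49859 = 53·940 + 39
59: 49859 = 59·845 + 4
61: 49859 = 61·817 + 22
67: 49859 = 67·744 + 11
71: 49859 = 71·702 + 17
73: 49859 = 73·683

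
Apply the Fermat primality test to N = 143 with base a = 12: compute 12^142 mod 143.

1

12^1 ≡ 12 (mod 143)
12^2 ≡ 12^2 = 144 ≡ 1 (mod 143)
12^4 ≡ 1^2 = 1 ≡ 1 (mod 143)
12^8 ≡ 1^2 = 1 ≡ 1 (mod 143)
12^16 ≡ 1^2 = 1 ≡ 1 (mod 143)
12^32 ≡ 1^2 = 1 ≡ 1 (mod 143)
12^64 ≡ 1^2 = 1 ≡ 1 (mod 143)
12^128 ≡ 1^2 = 1 ≡ 1 (mod 143)
142 = 128 + 8 + 4 + 2 in binary powers of 2.
So 12^142 ≡ 1 · 1 · 1 · 1 ≡ 1 (mod 143).
Since the result is 1, base 12 gives no evidence that 143 is composite.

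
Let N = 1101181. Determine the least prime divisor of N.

1101181 is odd.
Digit sum 13, not divisible by 3.
Ends in 1: not divisible by 5.
7: 1101181 = 7·157311 + 4
11: 1101181 = 11·100107 + 4
13: 1101181 = 13·84706 + 3
17: 1101181 = 17·64775 + 6
19: 1101181 = 19·57956 + 17
23: 1101181 = 23·47877 + 10
29: 1101181 = 29·37971 + 22
31: 1101181 = 31·35521 + 30
37: 1101181 = 37·29761 + 24
41: 1101181 = 41·26858 + 3
43: 1101181 = 43·25608 + 37
47: 1101181 = 47·23429 + 18
53: 1101181 = 53·20777

53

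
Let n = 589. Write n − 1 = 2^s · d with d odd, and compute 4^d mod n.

589 − 1 = 588 = 2^2 · 147, so d = 147.
4^1 ≡ 4 (mod 589)
4^2 ≡ 4^2 = 16 ≡ 16 (mod 589)
4^4 ≡ 16^2 = 256 ≡ 256 (mod 589)
4^8 ≡ 256^2 = 65536 ≡ 157 (mod 589)
4^16 ≡ 157^2 = 24649 ≡ 500 (mod 589)
4^32 ≡ 500^2 = 250000 ≡ 264 (mod 589)
4^64 ≡ 264^2 = 69696 ≡ 194 (mod 589)
4^128 ≡ 194^2 = 37636 ≡ 529 (mod 589)
147 = 128 + 16 + 2 + 1 in binary powers of 2.
So 4^147 ≡ 529 · 500 · 16 · 4 ≡ 140 (mod 589).
Squaring chain: 140 → 163; never reaches −1, so base 4 is a Miller–Rabin witness that 589 is composite.

140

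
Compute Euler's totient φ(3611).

3432

Factor: 3611 = 23 · 157.
φ(3611) = (23−1) · (157−1) = 22 · 156 = 3432.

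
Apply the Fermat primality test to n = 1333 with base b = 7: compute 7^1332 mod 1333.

388

7^1 ≡ 7 (mod 1333)
7^2 ≡ 7^2 = 49 ≡ 49 (mod 1333)
7^4 ≡ 49^2 = 2401 ≡ 1068 (mod 1333)
7^8 ≡ 1068^2 = 1140624 ≡ 909 (mod 1333)
7^16 ≡ 909^2 = 826281 ≡ 1154 (mod 1333)
7^32 ≡ 1154^2 = 1331716 ≡ 49 (mod 1333)
7^64 ≡ 49^2 = 2401 ≡ 1068 (mod 1333)
7^128 ≡ 1068^2 = 1140624 ≡ 909 (mod 1333)
7^256 ≡ 909^2 = 826281 ≡ 1154 (mod 1333)
7^512 ≡ 1154^2 = 1331716 ≡ 49 (mod 1333)
7^1024 ≡ 49^2 = 2401 ≡ 1068 (mod 1333)
1332 = 1024 + 256 + 32 + 16 + 4 in binary powers of 2.
So 7^1332 ≡ 1068 · 1154 · 49 · 1154 · 1068 ≡ 388 (mod 1333).
Since 388 ≠ 1, base 7 is a Fermat witness: 1333 is composite.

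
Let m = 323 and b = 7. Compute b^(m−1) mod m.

7^1 ≡ 7 (mod 323)
7^2 ≡ 7^2 = 49 ≡ 49 (mod 323)
7^4 ≡ 49^2 = 2401 ≡ 140 (mod 323)
7^8 ≡ 140^2 = 19600 ≡ 220 (mod 323)
7^16 ≡ 220^2 = 48400 ≡ 273 (mod 323)
7^32 ≡ 273^2 = 74529 ≡ 239 (mod 323)
7^64 ≡ 239^2 = 57121 ≡ 273 (mod 323)
7^128 ≡ 273^2 = 74529 ≡ 239 (mod 323)
7^256 ≡ 239^2 = 57121 ≡ 273 (mod 323)
322 = 256 + 64 + 2 in binary powers of 2.
So 7^322 ≡ 273 · 273 · 49 ≡ 83 (mod 323).
Since 83 ≠ 1, base 7 is a Fermat witness: 323 is composite.

83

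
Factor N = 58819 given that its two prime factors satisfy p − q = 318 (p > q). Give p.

449

Since p = q + 318, we have 58819 = q(q + 318), so q² + 318q − 58819 = 0.
Discriminant: 318² + 4·58819 = 101124 + 235276 = 336400; √336400 = 580.
q = (−318 + 580)/2 = 131, and p = q + 318 = 449.
Check: 131 · 449 = 58819.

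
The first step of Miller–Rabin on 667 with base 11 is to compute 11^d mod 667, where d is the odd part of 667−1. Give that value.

667 − 1 = 666 = 2^1 · 333, so d = 333.
11^1 ≡ 11 (mod 667)
11^2 ≡ 11^2 = 121 ≡ 121 (mod 667)
11^4 ≡ 121^2 = 14641 ≡ 634 (mod 667)
11^8 ≡ 634^2 = 401956 ≡ 422 (mod 667)
11^16 ≡ 422^2 = 178084 ≡ 662 (mod 667)
11^32 ≡ 662^2 = 438244 ≡ 25 (mod 667)
11^64 ≡ 25^2 = 625 ≡ 625 (mod 667)
11^128 ≡ 625^2 = 390625 ≡ 430 (mod 667)
11^256 ≡ 430^2 = 184900 ≡ 141 (mod 667)
333 = 256 + 64 + 8 + 4 + 1 in binary powers of 2.
So 11^333 ≡ 141 · 625 · 422 · 634 · 11 ≡ 135 (mod 667).
Squaring chain: 135; never reaches −1, so base 11 is a Miller–Rabin witness that 667 is composite.

135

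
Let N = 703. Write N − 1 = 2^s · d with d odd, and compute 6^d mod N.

703 − 1 = 702 = 2^1 · 351, so d = 351.
6^1 ≡ 6 (mod 703)
6^2 ≡ 6^2 = 36 ≡ 36 (mod 703)
6^4 ≡ 36^2 = 1296 ≡ 593 (mod 703)
6^8 ≡ 593^2 = 351649 ≡ 149 (mod 703)
6^16 ≡ 149^2 = 22201 ≡ 408 (mod 703)
6^32 ≡ 408^2 = 166464 ≡ 556 (mod 703)
6^64 ≡ 556^2 = 309136 ≡ 519 (mod 703)
6^128 ≡ 519^2 = 269361 ≡ 112 (mod 703)
6^256 ≡ 112^2 = 12544 ≡ 593 (mod 703)
351 = 256 + 64 + 16 + 8 + 4 + 2 + 1 in binary powers of 2.
So 6^351 ≡ 593 · 519 · 408 · 149 · 593 · 36 · 6 ≡ 438 (mod 703).
Squaring chain: 438; never reaches −1, so base 6 is a Miller–Rabin witness that 703 is composite.

438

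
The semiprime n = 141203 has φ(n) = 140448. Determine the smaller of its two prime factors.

337

φ(n) = (p−1)(q−1) = n − (p+q) + 1, so p + q = 141203 − 140448 + 1 = 756.
p and q are the roots of t² − 756t + 141203 = 0.
Discriminant: 756² − 4·141203 = 571536 − 564812 = 6724; √6724 = 82.
q = (756 − 82)/2 = 337, p = (756 + 82)/2 = 419.
Check: 337 · 419 = 141203.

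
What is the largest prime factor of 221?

17

221 = 13 · 17
17 is prime.
So 221 = 13 · 17; the largest prime factor is 17.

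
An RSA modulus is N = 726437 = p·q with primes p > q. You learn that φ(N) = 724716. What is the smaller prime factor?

739

φ(n) = (p−1)(q−1) = n − (p+q) + 1, so p + q = 726437 − 724716 + 1 = 1722.
p and q are the roots of t² − 1722t + 726437 = 0.
Discriminant: 1722² − 4·726437 = 2965284 − 2905748 = 59536; √59536 = 244.
q = (1722 − 244)/2 = 739, p = (1722 + 244)/2 = 983.
Check: 739 · 983 = 726437.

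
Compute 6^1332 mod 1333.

6^1 ≡ 6 (mod 1333)
6^2 ≡ 6^2 = 36 ≡ 36 (mod 1333)
6^4 ≡ 36^2 = 1296 ≡ 1296 (mod 1333)
6^8 ≡ 1296^2 = 1679616 ≡ 36 (mod 1333)
6^16 ≡ 36^2 = 1296 ≡ 1296 (mod 1333)
6^32 ≡ 1296^2 = 1679616 ≡ 36 (mod 1333)
6^64 ≡ 36^2 = 1296 ≡ 1296 (mod 1333)
6^128 ≡ 1296^2 = 1679616 ≡ 36 (mod 1333)
6^256 ≡ 36^2 = 1296 ≡ 1296 (mod 1333)
6^512 ≡ 1296^2 = 1679616 ≡ 36 (mod 1333)
6^1024 ≡ 36^2 = 1296 ≡ 1296 (mod 1333)
1332 = 1024 + 256 + 32 + 16 + 4 in binary powers of 2.
So 6^1332 ≡ 1296 · 1296 · 36 · 1296 · 1296 ≡ 1 (mod 1333).
Since the result is 1, base 6 gives no evidence that 1333 is composite.

1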